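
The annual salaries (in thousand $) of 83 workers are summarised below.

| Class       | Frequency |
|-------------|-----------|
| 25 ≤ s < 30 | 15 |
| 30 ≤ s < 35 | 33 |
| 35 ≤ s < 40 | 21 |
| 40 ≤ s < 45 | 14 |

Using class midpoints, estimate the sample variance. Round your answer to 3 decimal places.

23.803

Midpoints: 27.5, 32.5, 37.5, 42.5
n = 83, Σfm = 2867.5, mean = 34.5482
Σfm² = 101018.75
Σf(m − x̄)² = Σfm² − (Σfm)²/n = 101018.75 − 2867.5²/83 = 1951.8072
Sample variance = 1951.8072 / 82 = 23.8025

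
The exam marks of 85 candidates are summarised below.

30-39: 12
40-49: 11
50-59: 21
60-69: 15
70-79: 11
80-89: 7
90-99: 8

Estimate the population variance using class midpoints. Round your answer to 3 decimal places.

Midpoints: 34.5, 44.5, 54.5, 64.5, 74.5, 84.5, 94.5
n = 85, Σfm = 5182.5, mean = 60.9706
Σfm² = 343321.25
Σf(m − x̄)² = Σfm² − (Σfm)²/n = 343321.25 − 5182.5²/85 = 27341.1765
Population variance = 27341.1765 / 85 = 321.6609

321.661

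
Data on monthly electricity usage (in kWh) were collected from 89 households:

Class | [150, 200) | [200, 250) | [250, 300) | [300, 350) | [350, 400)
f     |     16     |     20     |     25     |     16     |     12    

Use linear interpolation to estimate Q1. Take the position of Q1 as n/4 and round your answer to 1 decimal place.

Cumulative frequencies: 16, 36, 61, 77, 89
n = 89; position = n/4 = 22.25.
This falls in the class [200, 250): L = 200, F = 16, f = 20, h = 50.
Lower quartile ≈ 200 + ((22.25 − 16) / 20) × 50 = 215.6250

215.6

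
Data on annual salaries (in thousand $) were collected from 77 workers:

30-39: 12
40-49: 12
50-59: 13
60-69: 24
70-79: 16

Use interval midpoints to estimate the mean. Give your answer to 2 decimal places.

57.10

Midpoints: 34.5, 44.5, 54.5, 64.5, 74.5
Σfm = 12×34.5 + 12×44.5 + 13×54.5 + 24×64.5 + 16×74.5 = 4396.5
n = Σf = 77
Mean = 4396.5 / 77 = 57.0974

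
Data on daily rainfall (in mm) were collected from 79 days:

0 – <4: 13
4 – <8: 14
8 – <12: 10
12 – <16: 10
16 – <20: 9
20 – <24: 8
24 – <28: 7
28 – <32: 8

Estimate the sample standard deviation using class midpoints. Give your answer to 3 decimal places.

Midpoints: 2, 6, 10, 14, 18, 22, 26, 30
n = 79, Σfm = 1110, mean = 14.0506
Σfm² = 22236
Σf(m − x̄)² = Σfm² − (Σfm)²/n = 22236 − 1110²/79 = 6639.7975
Sample variance = 6639.7975 / 78 = 85.1256
Standard deviation = √85.1256 = 9.2264

9.226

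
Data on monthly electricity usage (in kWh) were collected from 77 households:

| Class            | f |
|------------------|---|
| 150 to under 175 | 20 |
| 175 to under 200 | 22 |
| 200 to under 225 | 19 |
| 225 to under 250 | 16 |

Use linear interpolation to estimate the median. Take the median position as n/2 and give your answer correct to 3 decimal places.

Cumulative frequencies: 20, 42, 61, 77
n = 77; position = n/2 = 38.5.
This falls in the class 175 to under 200: L = 175, F = 20, f = 22, h = 25.
Median ≈ 175 + ((38.5 − 20) / 22) × 25 = 196.0227

196.023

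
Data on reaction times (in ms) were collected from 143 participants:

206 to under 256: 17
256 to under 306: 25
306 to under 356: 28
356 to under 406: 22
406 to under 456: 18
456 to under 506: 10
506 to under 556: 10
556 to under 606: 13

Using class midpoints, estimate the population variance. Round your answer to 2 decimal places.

11126.46

Midpoints: 231, 281, 331, 381, 431, 481, 531, 581
n = 143, Σfm = 54033, mean = 377.8531
Σfm² = 22007623
Σf(m − x̄)² = Σfm² − (Σfm)²/n = 22007623 − 54033²/143 = 1591083.9161
Population variance = 1591083.9161 / 143 = 11126.4610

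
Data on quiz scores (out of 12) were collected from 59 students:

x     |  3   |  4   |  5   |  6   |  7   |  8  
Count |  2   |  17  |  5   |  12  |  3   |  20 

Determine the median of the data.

6

Cumulative frequencies: 2, 19, 24, 36, 39, 59
n = 59, so the median is the value in position (n+1)/2 = 30.
Position 30 falls at value 6.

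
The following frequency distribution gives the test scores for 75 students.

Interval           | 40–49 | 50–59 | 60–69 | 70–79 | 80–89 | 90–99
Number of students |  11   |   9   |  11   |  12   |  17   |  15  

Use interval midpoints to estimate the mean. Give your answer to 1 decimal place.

72.5

Midpoints: 44.5, 54.5, 64.5, 74.5, 84.5, 94.5
Σfm = 11×44.5 + 9×54.5 + 11×64.5 + 12×74.5 + 17×84.5 + 15×94.5 = 5437.5
n = Σf = 75
Mean = 5437.5 / 75 = 72.5000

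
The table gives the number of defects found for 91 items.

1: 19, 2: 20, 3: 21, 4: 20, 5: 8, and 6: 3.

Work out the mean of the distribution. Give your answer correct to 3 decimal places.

2.857

Values: 1, 2, 3, 4, 5, 6
Σfx = 19×1 + 20×2 + 21×3 + 20×4 + 8×5 + 3×6 = 260
n = Σf = 91
Mean = 260 / 91 = 2.8571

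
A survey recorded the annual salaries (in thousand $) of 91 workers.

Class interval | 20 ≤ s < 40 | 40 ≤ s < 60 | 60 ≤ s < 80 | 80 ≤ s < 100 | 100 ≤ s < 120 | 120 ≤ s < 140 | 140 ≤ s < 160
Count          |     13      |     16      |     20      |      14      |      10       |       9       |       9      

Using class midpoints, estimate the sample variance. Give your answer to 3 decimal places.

Midpoints: 30, 50, 70, 90, 110, 130, 150
n = 91, Σfm = 7470, mean = 82.0879
Σfm² = 738700
Σf(m − x̄)² = Σfm² − (Σfm)²/n = 738700 − 7470²/91 = 125503.2967
Sample variance = 125503.2967 / 90 = 1394.4811

1394.481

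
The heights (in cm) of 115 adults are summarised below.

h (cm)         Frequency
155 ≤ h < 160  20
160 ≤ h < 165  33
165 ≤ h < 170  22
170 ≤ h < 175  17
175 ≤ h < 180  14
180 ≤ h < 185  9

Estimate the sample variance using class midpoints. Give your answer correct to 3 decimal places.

Midpoints: 157.5, 162.5, 167.5, 172.5, 177.5, 182.5
n = 115, Σfm = 19257.5, mean = 167.4565
Σfm² = 3231468.75
Σf(m − x̄)² = Σfm² − (Σfm)²/n = 3231468.75 − 19257.5²/115 = 6674.7826
Sample variance = 6674.7826 / 114 = 58.5507

58.551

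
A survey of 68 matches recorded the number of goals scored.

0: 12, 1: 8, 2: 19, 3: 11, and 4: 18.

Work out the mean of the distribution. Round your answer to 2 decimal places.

2.22

Values: 0, 1, 2, 3, 4
Σfx = 12×0 + 8×1 + 19×2 + 11×3 + 18×4 = 151
n = Σf = 68
Mean = 151 / 68 = 2.2206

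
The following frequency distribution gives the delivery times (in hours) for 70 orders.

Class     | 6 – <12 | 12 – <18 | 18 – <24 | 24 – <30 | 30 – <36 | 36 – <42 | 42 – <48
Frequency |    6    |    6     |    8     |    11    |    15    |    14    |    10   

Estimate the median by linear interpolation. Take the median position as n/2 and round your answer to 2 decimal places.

Cumulative frequencies: 6, 12, 20, 31, 46, 60, 70
n = 70; position = n/2 = 35.
This falls in the class 30 – <36: L = 30, F = 31, f = 15, h = 6.
Median ≈ 30 + ((35 − 31) / 15) × 6 = 31.6000

31.60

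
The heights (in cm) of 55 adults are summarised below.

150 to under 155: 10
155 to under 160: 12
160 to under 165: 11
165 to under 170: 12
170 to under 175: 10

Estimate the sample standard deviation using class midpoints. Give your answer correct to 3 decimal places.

6.939

Midpoints: 152.5, 157.5, 162.5, 167.5, 172.5
n = 55, Σfm = 8937.5, mean = 162.5000
Σfm² = 1454943.75
Σf(m − x̄)² = Σfm² − (Σfm)²/n = 1454943.75 − 8937.5²/55 = 2600.0000
Sample variance = 2600.0000 / 54 = 48.1481
Standard deviation = √48.1481 = 6.9389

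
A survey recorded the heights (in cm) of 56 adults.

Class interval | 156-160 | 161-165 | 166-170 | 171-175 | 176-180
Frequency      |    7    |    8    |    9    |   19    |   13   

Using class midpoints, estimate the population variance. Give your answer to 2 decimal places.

43.55

Midpoints: 158, 163, 168, 173, 178
n = 56, Σfm = 9523, mean = 170.0536
Σfm² = 1621859
Σf(m − x̄)² = Σfm² − (Σfm)²/n = 1621859 − 9523²/56 = 2438.8393
Population variance = 2438.8393 / 56 = 43.5507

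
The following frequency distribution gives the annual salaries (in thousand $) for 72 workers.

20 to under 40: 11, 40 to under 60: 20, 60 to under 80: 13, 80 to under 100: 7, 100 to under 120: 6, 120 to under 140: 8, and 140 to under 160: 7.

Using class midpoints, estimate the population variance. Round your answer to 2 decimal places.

Midpoints: 30, 50, 70, 90, 110, 130, 150
n = 72, Σfm = 5620, mean = 78.0556
Σfm² = 545600
Σf(m − x̄)² = Σfm² − (Σfm)²/n = 545600 − 5620²/72 = 106927.7778
Population variance = 106927.7778 / 72 = 1485.1080

1485.11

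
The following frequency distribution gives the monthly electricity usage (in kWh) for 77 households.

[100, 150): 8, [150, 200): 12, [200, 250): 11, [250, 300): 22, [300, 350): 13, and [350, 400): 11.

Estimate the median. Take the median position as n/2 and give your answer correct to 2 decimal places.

Cumulative frequencies: 8, 20, 31, 53, 66, 77
n = 77; position = n/2 = 38.5.
This falls in the class [250, 300): L = 250, F = 31, f = 22, h = 50.
Median ≈ 250 + ((38.5 − 31) / 22) × 50 = 267.0455

267.05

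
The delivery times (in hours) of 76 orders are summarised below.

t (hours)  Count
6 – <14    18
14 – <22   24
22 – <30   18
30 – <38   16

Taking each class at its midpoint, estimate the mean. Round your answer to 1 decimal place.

Midpoints: 10, 18, 26, 34
Σfm = 18×10 + 24×18 + 18×26 + 16×34 = 1624
n = Σf = 76
Mean = 1624 / 76 = 21.3684

21.4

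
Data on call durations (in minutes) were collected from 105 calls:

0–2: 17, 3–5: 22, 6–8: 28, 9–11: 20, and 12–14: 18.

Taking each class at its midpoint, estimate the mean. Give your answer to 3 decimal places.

7.000

Midpoints: 1, 4, 7, 10, 13
Σfm = 17×1 + 22×4 + 28×7 + 20×10 + 18×13 = 735
n = Σf = 105
Mean = 735 / 105 = 7.0000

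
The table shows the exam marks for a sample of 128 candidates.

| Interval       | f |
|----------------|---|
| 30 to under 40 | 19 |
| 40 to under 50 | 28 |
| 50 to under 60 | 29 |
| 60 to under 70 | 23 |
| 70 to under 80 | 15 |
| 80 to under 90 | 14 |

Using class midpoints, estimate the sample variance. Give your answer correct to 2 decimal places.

241.28

Midpoints: 35, 45, 55, 65, 75, 85
n = 128, Σfm = 7330, mean = 57.2656
Σfm² = 450400
Σf(m − x̄)² = Σfm² − (Σfm)²/n = 450400 − 7330²/128 = 30642.9688
Sample variance = 30642.9688 / 127 = 241.2832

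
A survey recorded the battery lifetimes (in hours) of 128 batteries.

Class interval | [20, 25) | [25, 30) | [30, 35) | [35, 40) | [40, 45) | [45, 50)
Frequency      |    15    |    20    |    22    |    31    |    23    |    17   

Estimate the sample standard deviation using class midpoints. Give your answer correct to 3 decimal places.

7.792

Midpoints: 22.5, 27.5, 32.5, 37.5, 42.5, 47.5
n = 128, Σfm = 4550, mean = 35.5469
Σfm² = 169450
Σf(m − x̄)² = Σfm² − (Σfm)²/n = 169450 − 4550²/128 = 7711.7188
Sample variance = 7711.7188 / 127 = 60.7222
Standard deviation = √60.7222 = 7.7924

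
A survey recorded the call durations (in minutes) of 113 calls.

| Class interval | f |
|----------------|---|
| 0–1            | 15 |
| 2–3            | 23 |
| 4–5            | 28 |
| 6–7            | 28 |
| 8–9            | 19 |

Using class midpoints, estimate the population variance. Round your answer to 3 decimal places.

6.567

Midpoints: 0.5, 2.5, 4.5, 6.5, 8.5
n = 113, Σfm = 534.5, mean = 4.7301
Σfm² = 3270.25
Σf(m − x̄)² = Σfm² − (Σfm)²/n = 3270.25 − 534.5²/113 = 742.0177
Population variance = 742.0177 / 113 = 6.5665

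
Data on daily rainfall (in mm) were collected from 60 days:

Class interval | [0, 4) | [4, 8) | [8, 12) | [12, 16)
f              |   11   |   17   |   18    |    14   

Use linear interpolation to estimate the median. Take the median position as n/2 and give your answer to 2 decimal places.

8.44

Cumulative frequencies: 11, 28, 46, 60
n = 60; position = n/2 = 30.
This falls in the class [8, 12): L = 8, F = 28, f = 18, h = 4.
Median ≈ 8 + ((30 − 28) / 18) × 4 = 8.4444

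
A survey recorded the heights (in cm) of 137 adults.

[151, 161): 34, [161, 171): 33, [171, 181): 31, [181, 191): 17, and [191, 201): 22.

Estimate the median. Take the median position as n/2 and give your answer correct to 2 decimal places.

Cumulative frequencies: 34, 67, 98, 115, 137
n = 137; position = n/2 = 68.5.
This falls in the class [171, 181): L = 171, F = 67, f = 31, h = 10.
Median ≈ 171 + ((68.5 − 67) / 31) × 10 = 171.4839

171.48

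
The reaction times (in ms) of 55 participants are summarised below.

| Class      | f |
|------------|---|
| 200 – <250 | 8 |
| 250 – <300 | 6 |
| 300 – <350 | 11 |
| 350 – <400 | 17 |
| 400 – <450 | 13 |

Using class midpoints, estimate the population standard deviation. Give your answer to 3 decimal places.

Midpoints: 225, 275, 325, 375, 425
n = 55, Σfm = 18925, mean = 344.0909
Σfm² = 6759375
Σf(m − x̄)² = Σfm² − (Σfm)²/n = 6759375 − 18925²/55 = 247454.5455
Population variance = 247454.5455 / 55 = 4499.1736
Standard deviation = √4499.1736 = 67.0759

67.076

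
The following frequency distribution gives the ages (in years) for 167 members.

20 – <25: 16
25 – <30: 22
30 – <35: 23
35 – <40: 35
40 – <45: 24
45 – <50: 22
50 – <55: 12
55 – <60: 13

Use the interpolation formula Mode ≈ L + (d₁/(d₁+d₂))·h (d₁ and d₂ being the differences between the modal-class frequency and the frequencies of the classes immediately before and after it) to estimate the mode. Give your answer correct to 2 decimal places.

37.61

Modal class: 35 – <40 (highest frequency 35).
d₁ = 35 − 23 = 12, d₂ = 35 − 24 = 11
Mode ≈ 35 + (12/(12+11)) × 5 = 35 + 2.6087 = 37.6087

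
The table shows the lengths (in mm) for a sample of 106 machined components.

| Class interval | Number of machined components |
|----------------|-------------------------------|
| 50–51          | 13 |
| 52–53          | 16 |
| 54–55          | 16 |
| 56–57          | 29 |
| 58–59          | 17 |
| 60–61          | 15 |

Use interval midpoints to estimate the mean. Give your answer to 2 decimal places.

Midpoints: 50.5, 52.5, 54.5, 56.5, 58.5, 60.5
Σfm = 13×50.5 + 16×52.5 + 16×54.5 + 29×56.5 + 17×58.5 + 15×60.5 = 5909
n = Σf = 106
Mean = 5909 / 106 = 55.7453

55.75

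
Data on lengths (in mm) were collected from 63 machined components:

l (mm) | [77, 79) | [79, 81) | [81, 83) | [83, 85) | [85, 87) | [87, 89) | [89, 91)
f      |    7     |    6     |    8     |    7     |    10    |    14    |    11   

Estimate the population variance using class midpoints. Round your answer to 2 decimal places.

Midpoints: 78, 80, 82, 84, 86, 88, 90
n = 63, Σfm = 5352, mean = 84.9524
Σfm² = 455648
Σf(m − x̄)² = Σfm² − (Σfm)²/n = 455648 − 5352²/63 = 982.8571
Population variance = 982.8571 / 63 = 15.6009

15.60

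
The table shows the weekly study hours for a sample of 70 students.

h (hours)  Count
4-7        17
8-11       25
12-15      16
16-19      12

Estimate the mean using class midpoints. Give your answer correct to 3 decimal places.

Midpoints: 5.5, 9.5, 13.5, 17.5
Σfm = 17×5.5 + 25×9.5 + 16×13.5 + 12×17.5 = 757
n = Σf = 70
Mean = 757 / 70 = 10.8143

10.814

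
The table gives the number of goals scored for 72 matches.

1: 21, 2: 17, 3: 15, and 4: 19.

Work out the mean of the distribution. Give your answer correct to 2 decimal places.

2.44

Values: 1, 2, 3, 4
Σfx = 21×1 + 17×2 + 15×3 + 19×4 = 176
n = Σf = 72
Mean = 176 / 72 = 2.4444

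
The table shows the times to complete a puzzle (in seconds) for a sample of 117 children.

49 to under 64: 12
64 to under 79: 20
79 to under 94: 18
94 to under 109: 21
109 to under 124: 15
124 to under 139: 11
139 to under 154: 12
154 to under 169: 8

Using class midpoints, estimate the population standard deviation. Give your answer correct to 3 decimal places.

Midpoints: 56.5, 71.5, 86.5, 101.5, 116.5, 131.5, 146.5, 161.5
n = 117, Σfm = 12040.5, mean = 102.9103
Σfm² = 1351583.25
Σf(m − x̄)² = Σfm² − (Σfm)²/n = 1351583.25 − 12040.5²/117 = 112492.3077
Population variance = 112492.3077 / 117 = 961.4727
Standard deviation = √961.4727 = 31.0076

31.008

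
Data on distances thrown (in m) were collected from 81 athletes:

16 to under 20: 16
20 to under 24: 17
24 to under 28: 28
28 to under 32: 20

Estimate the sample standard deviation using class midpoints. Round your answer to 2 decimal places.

Midpoints: 18, 22, 26, 30
n = 81, Σfm = 1990, mean = 24.5679
Σfm² = 50340
Σf(m − x̄)² = Σfm² − (Σfm)²/n = 50340 − 1990²/81 = 1449.8765
Sample variance = 1449.8765 / 80 = 18.1235
Standard deviation = √18.1235 = 4.2572

4.26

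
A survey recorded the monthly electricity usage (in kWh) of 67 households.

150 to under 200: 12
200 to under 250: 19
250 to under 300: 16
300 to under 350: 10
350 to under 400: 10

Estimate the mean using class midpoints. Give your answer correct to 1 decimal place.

265.3

Midpoints: 175, 225, 275, 325, 375
Σfm = 12×175 + 19×225 + 16×275 + 10×325 + 10×375 = 17775
n = Σf = 67
Mean = 17775 / 67 = 265.2985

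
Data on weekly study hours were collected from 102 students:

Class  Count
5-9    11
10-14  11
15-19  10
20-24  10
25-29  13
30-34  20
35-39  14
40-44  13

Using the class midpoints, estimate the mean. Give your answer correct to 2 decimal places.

26.02

Midpoints: 7, 12, 17, 22, 27, 32, 37, 42
Σfm = 11×7 + 11×12 + 10×17 + 10×22 + 13×27 + 20×32 + 14×37 + 13×42 = 2654
n = Σf = 102
Mean = 2654 / 102 = 26.0196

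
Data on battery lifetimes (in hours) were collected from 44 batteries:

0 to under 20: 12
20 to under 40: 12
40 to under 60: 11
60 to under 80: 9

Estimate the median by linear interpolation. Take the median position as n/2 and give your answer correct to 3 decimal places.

Cumulative frequencies: 12, 24, 35, 44
n = 44; position = n/2 = 22.
This falls in the class 20 to under 40: L = 20, F = 12, f = 12, h = 20.
Median ≈ 20 + ((22 − 12) / 12) × 20 = 36.6667

36.667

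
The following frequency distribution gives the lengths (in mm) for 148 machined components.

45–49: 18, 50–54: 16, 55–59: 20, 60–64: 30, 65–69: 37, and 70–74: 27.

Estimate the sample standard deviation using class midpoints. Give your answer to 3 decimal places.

Midpoints: 47, 52, 57, 62, 67, 72
n = 148, Σfm = 9101, mean = 61.4932
Σfm² = 569387
Σf(m − x̄)² = Σfm² − (Σfm)²/n = 569387 − 9101²/148 = 9736.9932
Sample variance = 9736.9932 / 147 = 66.2380
Standard deviation = √66.2380 = 8.1387

8.139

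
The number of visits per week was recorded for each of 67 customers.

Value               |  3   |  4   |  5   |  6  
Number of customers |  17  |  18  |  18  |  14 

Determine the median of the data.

Cumulative frequencies: 17, 35, 53, 67
n = 67, so the median is the value in position (n+1)/2 = 34.
Position 34 falls at value 4.

4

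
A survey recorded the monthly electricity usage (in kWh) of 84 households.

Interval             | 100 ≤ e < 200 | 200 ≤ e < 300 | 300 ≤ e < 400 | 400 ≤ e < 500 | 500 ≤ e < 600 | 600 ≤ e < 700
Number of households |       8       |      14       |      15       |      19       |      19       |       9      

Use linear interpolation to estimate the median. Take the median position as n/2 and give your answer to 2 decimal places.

426.32

Cumulative frequencies: 8, 22, 37, 56, 75, 84
n = 84; position = n/2 = 42.
This falls in the class 400 ≤ e < 500: L = 400, F = 37, f = 19, h = 100.
Median ≈ 400 + ((42 − 37) / 19) × 100 = 426.3158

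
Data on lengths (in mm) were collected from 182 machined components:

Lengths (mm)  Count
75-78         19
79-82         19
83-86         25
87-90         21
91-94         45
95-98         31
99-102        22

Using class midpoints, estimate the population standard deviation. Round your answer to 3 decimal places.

Midpoints: 76.5, 80.5, 84.5, 88.5, 92.5, 96.5, 100.5
n = 182, Σfm = 16319, mean = 89.6648
Σfm² = 1473217.5
Σf(m − x̄)² = Σfm² − (Σfm)²/n = 1473217.5 − 16319²/182 = 9977.0549
Population variance = 9977.0549 / 182 = 54.8190
Standard deviation = √54.8190 = 7.4040

7.404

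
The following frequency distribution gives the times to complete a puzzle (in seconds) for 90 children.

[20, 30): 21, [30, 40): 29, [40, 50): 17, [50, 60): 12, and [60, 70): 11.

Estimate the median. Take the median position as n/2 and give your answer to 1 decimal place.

38.3

Cumulative frequencies: 21, 50, 67, 79, 90
n = 90; position = n/2 = 45.
This falls in the class [30, 40): L = 30, F = 21, f = 29, h = 10.
Median ≈ 30 + ((45 − 21) / 29) × 10 = 38.2759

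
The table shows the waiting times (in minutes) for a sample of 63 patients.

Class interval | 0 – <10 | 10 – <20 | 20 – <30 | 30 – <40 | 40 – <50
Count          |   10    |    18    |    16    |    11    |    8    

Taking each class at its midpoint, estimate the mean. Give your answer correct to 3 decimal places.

23.254

Midpoints: 5, 15, 25, 35, 45
Σfm = 10×5 + 18×15 + 16×25 + 11×35 + 8×45 = 1465
n = Σf = 63
Mean = 1465 / 63 = 23.2540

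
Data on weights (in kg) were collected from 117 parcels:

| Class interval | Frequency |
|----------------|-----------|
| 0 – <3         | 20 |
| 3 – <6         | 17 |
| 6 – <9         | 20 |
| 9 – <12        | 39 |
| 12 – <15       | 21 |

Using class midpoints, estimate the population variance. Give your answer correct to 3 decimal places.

Midpoints: 1.5, 4.5, 7.5, 10.5, 13.5
n = 117, Σfm = 949.5, mean = 8.1154
Σfm² = 9641.25
Σf(m − x̄)² = Σfm² − (Σfm)²/n = 9641.25 − 949.5²/117 = 1935.6923
Population variance = 1935.6923 / 117 = 16.5444

16.544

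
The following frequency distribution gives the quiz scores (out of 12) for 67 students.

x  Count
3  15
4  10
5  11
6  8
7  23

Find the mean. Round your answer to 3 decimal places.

Values: 3, 4, 5, 6, 7
Σfx = 15×3 + 10×4 + 11×5 + 8×6 + 23×7 = 349
n = Σf = 67
Mean = 349 / 67 = 5.2090

5.209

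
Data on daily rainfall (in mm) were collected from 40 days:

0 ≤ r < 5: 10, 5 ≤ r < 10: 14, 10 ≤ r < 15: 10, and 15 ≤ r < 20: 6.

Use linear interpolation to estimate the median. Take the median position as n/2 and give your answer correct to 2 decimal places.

8.57

Cumulative frequencies: 10, 24, 34, 40
n = 40; position = n/2 = 20.
This falls in the class 5 ≤ r < 10: L = 5, F = 10, f = 14, h = 5.
Median ≈ 5 + ((20 − 10) / 14) × 5 = 8.5714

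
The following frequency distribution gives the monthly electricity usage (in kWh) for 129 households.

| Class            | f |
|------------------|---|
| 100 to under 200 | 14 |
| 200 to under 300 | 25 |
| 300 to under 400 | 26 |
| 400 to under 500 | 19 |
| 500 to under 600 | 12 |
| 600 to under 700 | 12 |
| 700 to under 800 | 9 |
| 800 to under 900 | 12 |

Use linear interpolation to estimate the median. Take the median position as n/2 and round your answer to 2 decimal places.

Cumulative frequencies: 14, 39, 65, 84, 96, 108, 117, 129
n = 129; position = n/2 = 64.5.
This falls in the class 300 to under 400: L = 300, F = 39, f = 26, h = 100.
Median ≈ 300 + ((64.5 − 39) / 26) × 100 = 398.0769

398.08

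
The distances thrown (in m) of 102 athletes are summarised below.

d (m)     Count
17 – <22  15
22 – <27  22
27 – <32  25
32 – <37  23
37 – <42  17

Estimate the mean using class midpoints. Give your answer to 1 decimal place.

29.7

Midpoints: 19.5, 24.5, 29.5, 34.5, 39.5
Σfm = 15×19.5 + 22×24.5 + 25×29.5 + 23×34.5 + 17×39.5 = 3034
n = Σf = 102
Mean = 3034 / 102 = 29.7451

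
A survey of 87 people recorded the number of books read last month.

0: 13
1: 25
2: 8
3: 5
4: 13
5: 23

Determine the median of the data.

Cumulative frequencies: 13, 38, 46, 51, 64, 87
n = 87, so the median is the value in position (n+1)/2 = 44.
Position 44 falls at value 2.

2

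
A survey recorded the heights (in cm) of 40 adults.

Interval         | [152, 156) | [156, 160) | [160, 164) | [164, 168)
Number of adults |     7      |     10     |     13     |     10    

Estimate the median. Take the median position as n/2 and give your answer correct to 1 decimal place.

Cumulative frequencies: 7, 17, 30, 40
n = 40; position = n/2 = 20.
This falls in the class [160, 164): L = 160, F = 17, f = 13, h = 4.
Median ≈ 160 + ((20 − 17) / 13) × 4 = 160.9231

160.9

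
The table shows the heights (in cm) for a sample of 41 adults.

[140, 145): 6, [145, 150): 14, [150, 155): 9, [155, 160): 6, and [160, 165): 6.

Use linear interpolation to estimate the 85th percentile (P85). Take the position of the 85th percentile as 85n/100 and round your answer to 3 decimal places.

Cumulative frequencies: 6, 20, 29, 35, 41
n = 41; position = 85n/100 = 34.85.
This falls in the class [155, 160): L = 155, F = 29, f = 6, h = 5.
85th percentile ≈ 155 + ((34.85 − 29) / 6) × 5 = 159.8750

159.875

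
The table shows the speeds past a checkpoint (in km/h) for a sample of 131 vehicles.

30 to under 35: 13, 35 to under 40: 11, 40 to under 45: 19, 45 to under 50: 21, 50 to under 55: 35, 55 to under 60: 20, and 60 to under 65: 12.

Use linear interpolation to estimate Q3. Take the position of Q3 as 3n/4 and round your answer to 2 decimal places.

54.89

Cumulative frequencies: 13, 24, 43, 64, 99, 119, 131
n = 131; position = 3n/4 = 98.25.
This falls in the class 50 to under 55: L = 50, F = 64, f = 35, h = 5.
Upper quartile ≈ 50 + ((98.25 − 64) / 35) × 5 = 54.8929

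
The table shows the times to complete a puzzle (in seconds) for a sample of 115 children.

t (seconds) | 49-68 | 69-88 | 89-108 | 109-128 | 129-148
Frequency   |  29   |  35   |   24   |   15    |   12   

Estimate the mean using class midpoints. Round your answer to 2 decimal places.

89.11

Midpoints: 58.5, 78.5, 98.5, 118.5, 138.5
Σfm = 29×58.5 + 35×78.5 + 24×98.5 + 15×118.5 + 12×138.5 = 10247.5
n = Σf = 115
Mean = 10247.5 / 115 = 89.1087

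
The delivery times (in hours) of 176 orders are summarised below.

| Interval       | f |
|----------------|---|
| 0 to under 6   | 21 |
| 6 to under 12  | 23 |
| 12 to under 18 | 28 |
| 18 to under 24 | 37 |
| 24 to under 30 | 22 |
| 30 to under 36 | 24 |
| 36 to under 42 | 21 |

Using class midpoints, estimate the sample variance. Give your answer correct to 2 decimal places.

Midpoints: 3, 9, 15, 21, 27, 33, 39
n = 176, Σfm = 3672, mean = 20.8636
Σfm² = 98784
Σf(m − x̄)² = Σfm² − (Σfm)²/n = 98784 − 3672²/176 = 22172.7273
Sample variance = 22172.7273 / 175 = 126.7013

126.70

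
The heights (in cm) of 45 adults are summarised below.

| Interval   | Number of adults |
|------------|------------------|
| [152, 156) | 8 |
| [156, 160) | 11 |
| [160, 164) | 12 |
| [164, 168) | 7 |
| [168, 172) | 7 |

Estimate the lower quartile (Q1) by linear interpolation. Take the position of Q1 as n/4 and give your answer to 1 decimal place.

157.2

Cumulative frequencies: 8, 19, 31, 38, 45
n = 45; position = n/4 = 11.25.
This falls in the class [156, 160): L = 156, F = 8, f = 11, h = 4.
Lower quartile ≈ 156 + ((11.25 − 8) / 11) × 4 = 157.1818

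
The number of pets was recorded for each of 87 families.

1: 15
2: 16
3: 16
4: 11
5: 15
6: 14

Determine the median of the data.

3

Cumulative frequencies: 15, 31, 47, 58, 73, 87
n = 87, so the median is the value in position (n+1)/2 = 44.
Position 44 falls at value 3.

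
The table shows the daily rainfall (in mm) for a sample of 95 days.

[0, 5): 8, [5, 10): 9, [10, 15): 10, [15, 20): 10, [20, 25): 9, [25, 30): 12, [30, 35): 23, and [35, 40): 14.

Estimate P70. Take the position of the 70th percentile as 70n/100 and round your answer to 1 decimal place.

31.8

Cumulative frequencies: 8, 17, 27, 37, 46, 58, 81, 95
n = 95; position = 70n/100 = 66.5.
This falls in the class [30, 35): L = 30, F = 58, f = 23, h = 5.
70th percentile ≈ 30 + ((66.5 − 58) / 23) × 5 = 31.8478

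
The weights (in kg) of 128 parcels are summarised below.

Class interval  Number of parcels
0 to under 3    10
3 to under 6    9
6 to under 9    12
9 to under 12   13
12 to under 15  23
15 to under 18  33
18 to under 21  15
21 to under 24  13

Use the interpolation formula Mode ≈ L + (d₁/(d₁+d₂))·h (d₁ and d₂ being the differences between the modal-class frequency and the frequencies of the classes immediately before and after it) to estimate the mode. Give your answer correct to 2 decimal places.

16.07

Modal class: 15 to under 18 (highest frequency 33).
d₁ = 33 − 23 = 10, d₂ = 33 − 15 = 18
Mode ≈ 15 + (10/(10+18)) × 3 = 15 + 1.0714 = 16.0714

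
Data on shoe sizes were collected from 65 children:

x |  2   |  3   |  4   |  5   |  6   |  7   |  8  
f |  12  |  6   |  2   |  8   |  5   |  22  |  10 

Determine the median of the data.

6

Cumulative frequencies: 12, 18, 20, 28, 33, 55, 65
n = 65, so the median is the value in position (n+1)/2 = 33.
Position 33 falls at value 6.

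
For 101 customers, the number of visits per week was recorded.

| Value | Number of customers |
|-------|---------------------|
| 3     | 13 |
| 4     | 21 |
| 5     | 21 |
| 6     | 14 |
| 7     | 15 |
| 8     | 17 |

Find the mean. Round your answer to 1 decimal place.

Values: 3, 4, 5, 6, 7, 8
Σfx = 13×3 + 21×4 + 21×5 + 14×6 + 15×7 + 17×8 = 553
n = Σf = 101
Mean = 553 / 101 = 5.4752

5.5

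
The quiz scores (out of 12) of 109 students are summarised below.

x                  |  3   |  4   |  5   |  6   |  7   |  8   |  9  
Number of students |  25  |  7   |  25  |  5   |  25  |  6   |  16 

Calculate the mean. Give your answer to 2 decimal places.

Values: 3, 4, 5, 6, 7, 8, 9
Σfx = 25×3 + 7×4 + 25×5 + 5×6 + 25×7 + 6×8 + 16×9 = 625
n = Σf = 109
Mean = 625 / 109 = 5.7339

5.73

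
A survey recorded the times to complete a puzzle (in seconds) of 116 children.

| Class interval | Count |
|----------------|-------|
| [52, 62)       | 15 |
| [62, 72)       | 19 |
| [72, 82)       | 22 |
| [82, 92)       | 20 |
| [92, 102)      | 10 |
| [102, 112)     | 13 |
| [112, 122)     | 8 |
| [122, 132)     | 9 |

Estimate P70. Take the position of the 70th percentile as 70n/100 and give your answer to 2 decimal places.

Cumulative frequencies: 15, 34, 56, 76, 86, 99, 107, 116
n = 116; position = 70n/100 = 81.2.
This falls in the class [92, 102): L = 92, F = 76, f = 10, h = 10.
70th percentile ≈ 92 + ((81.2 − 76) / 10) × 10 = 97.2000

97.20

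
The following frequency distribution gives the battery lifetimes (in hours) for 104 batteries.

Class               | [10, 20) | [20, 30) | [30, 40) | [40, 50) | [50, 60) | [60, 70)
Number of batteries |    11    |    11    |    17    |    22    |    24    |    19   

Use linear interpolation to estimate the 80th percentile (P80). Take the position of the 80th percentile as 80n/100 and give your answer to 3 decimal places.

Cumulative frequencies: 11, 22, 39, 61, 85, 104
n = 104; position = 80n/100 = 83.2.
This falls in the class [50, 60): L = 50, F = 61, f = 24, h = 10.
80th percentile ≈ 50 + ((83.2 − 61) / 24) × 10 = 59.2500

59.250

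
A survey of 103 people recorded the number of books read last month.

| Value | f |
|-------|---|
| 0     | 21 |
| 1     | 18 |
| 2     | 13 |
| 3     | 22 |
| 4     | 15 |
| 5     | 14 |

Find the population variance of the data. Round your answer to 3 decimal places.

Values: 0, 1, 2, 3, 4, 5
n = 103, Σfx = 240, mean = 2.3301
Σfx² = 858
Σf(x − x̄)² = Σfx² − (Σfx)²/n = 858 − 240²/103 = 298.7767
Population variance = 298.7767 / 103 = 2.9007

2.901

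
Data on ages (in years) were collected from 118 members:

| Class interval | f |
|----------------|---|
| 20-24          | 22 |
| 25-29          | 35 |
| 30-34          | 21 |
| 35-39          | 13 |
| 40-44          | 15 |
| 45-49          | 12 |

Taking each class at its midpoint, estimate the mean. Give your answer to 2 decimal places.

32.00

Midpoints: 22, 27, 32, 37, 42, 47
Σfm = 22×22 + 35×27 + 21×32 + 13×37 + 15×42 + 12×47 = 3776
n = Σf = 118
Mean = 3776 / 118 = 32.0000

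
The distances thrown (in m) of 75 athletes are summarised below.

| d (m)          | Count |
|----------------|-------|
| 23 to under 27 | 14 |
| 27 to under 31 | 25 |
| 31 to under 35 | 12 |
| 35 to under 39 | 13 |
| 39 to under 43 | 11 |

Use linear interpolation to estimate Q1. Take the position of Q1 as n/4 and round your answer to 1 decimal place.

27.8

Cumulative frequencies: 14, 39, 51, 64, 75
n = 75; position = n/4 = 18.75.
This falls in the class 27 to under 31: L = 27, F = 14, f = 25, h = 4.
Lower quartile ≈ 27 + ((18.75 − 14) / 25) × 4 = 27.7600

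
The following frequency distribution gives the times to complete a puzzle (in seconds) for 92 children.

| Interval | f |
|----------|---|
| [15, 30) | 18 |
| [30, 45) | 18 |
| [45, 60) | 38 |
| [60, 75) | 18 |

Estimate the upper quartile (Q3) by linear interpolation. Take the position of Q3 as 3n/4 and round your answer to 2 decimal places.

58.03

Cumulative frequencies: 18, 36, 74, 92
n = 92; position = 3n/4 = 69.
This falls in the class [45, 60): L = 45, F = 36, f = 38, h = 15.
Upper quartile ≈ 45 + ((69 − 36) / 38) × 15 = 58.0263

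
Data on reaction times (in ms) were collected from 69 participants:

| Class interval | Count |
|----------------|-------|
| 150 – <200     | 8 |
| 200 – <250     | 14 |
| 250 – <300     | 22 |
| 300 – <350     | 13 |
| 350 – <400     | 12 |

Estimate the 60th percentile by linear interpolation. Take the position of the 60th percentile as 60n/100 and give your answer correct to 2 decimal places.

Cumulative frequencies: 8, 22, 44, 57, 69
n = 69; position = 60n/100 = 41.4.
This falls in the class 250 – <300: L = 250, F = 22, f = 22, h = 50.
60th percentile ≈ 250 + ((41.4 − 22) / 22) × 50 = 294.0909

294.09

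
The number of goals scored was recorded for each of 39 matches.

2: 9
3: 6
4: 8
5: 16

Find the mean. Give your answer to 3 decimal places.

Values: 2, 3, 4, 5
Σfx = 9×2 + 6×3 + 8×4 + 16×5 = 148
n = Σf = 39
Mean = 148 / 39 = 3.7949

3.795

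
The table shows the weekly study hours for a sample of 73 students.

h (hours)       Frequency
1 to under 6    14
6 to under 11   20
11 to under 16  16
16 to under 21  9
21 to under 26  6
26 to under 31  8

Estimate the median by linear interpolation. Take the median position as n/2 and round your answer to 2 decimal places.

Cumulative frequencies: 14, 34, 50, 59, 65, 73
n = 73; position = n/2 = 36.5.
This falls in the class 11 to under 16: L = 11, F = 34, f = 16, h = 5.
Median ≈ 11 + ((36.5 − 34) / 16) × 5 = 11.7812

11.78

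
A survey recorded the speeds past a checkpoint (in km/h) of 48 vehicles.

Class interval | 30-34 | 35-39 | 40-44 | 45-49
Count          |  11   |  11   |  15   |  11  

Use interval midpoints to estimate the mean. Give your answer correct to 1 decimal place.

39.7

Midpoints: 32, 37, 42, 47
Σfm = 11×32 + 11×37 + 15×42 + 11×47 = 1906
n = Σf = 48
Mean = 1906 / 48 = 39.7083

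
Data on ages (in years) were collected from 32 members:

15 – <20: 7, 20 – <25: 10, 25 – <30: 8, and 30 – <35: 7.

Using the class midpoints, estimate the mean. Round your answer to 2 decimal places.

Midpoints: 17.5, 22.5, 27.5, 32.5
Σfm = 7×17.5 + 10×22.5 + 8×27.5 + 7×32.5 = 795
n = Σf = 32
Mean = 795 / 32 = 24.8438

24.84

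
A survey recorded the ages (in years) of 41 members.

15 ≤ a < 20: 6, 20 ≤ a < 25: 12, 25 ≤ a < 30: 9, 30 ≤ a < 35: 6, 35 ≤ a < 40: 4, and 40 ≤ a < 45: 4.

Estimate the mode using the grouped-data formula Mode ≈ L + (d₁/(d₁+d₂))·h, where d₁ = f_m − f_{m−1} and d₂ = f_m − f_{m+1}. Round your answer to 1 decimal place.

Modal class: 20 ≤ a < 25 (highest frequency 12).
d₁ = 12 − 6 = 6, d₂ = 12 − 9 = 3
Mode ≈ 20 + (6/(6+3)) × 5 = 20 + 3.3333 = 23.3333

23.3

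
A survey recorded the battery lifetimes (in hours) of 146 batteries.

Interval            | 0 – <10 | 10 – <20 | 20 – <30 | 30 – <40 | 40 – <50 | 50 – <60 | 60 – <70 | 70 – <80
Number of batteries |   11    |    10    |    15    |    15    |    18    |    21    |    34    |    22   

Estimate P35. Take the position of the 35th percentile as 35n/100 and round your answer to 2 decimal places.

40.06

Cumulative frequencies: 11, 21, 36, 51, 69, 90, 124, 146
n = 146; position = 35n/100 = 51.1.
This falls in the class 40 – <50: L = 40, F = 51, f = 18, h = 10.
35th percentile ≈ 40 + ((51.1 − 51) / 18) × 10 = 40.0556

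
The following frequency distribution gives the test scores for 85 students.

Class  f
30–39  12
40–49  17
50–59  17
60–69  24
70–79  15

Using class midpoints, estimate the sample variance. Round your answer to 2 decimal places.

Midpoints: 34.5, 44.5, 54.5, 64.5, 74.5
n = 85, Σfm = 4762.5, mean = 56.0294
Σfm² = 281541.25
Σf(m − x̄)² = Σfm² − (Σfm)²/n = 281541.25 − 4762.5²/85 = 14701.1765
Sample variance = 14701.1765 / 84 = 175.0140

175.01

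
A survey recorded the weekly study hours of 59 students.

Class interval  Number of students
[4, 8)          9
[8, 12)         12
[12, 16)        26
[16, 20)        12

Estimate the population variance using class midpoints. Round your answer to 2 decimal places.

14.78

Midpoints: 6, 10, 14, 18
n = 59, Σfm = 754, mean = 12.7797
Σfm² = 10508
Σf(m − x̄)² = Σfm² − (Σfm)²/n = 10508 − 754²/59 = 872.1356
Population variance = 872.1356 / 59 = 14.7820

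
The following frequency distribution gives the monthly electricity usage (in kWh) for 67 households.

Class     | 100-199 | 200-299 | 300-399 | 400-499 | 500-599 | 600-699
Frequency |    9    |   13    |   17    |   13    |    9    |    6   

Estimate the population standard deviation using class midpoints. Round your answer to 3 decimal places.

Midpoints: 149.5, 249.5, 349.5, 449.5, 549.5, 649.5
n = 67, Σfm = 25216.5, mean = 376.3657
Σfm² = 10962266.75
Σf(m − x̄)² = Σfm² − (Σfm)²/n = 10962266.75 − 25216.5²/67 = 1471641.7910
Population variance = 1471641.7910 / 67 = 21964.8029
Standard deviation = √21964.8029 = 148.2053

148.205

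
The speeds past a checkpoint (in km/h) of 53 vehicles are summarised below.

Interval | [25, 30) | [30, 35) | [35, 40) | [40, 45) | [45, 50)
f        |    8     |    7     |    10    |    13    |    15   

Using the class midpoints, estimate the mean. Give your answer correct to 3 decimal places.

Midpoints: 27.5, 32.5, 37.5, 42.5, 47.5
Σfm = 8×27.5 + 7×32.5 + 10×37.5 + 13×42.5 + 15×47.5 = 2087.5
n = Σf = 53
Mean = 2087.5 / 53 = 39.3868

39.387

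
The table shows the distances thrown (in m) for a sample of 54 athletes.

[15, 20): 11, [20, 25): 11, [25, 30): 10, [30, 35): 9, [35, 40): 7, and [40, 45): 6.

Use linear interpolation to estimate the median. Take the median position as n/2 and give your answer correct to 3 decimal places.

27.500

Cumulative frequencies: 11, 22, 32, 41, 48, 54
n = 54; position = n/2 = 27.
This falls in the class [25, 30): L = 25, F = 22, f = 10, h = 5.
Median ≈ 25 + ((27 − 22) / 10) × 5 = 27.5000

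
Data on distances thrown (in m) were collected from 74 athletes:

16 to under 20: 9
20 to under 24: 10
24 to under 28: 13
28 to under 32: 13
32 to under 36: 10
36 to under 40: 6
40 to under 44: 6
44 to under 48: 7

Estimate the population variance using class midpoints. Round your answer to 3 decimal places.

72.029

Midpoints: 18, 22, 26, 30, 34, 38, 42, 46
n = 74, Σfm = 2252, mean = 30.4324
Σfm² = 73864
Σf(m − x̄)² = Σfm² − (Σfm)²/n = 73864 − 2252²/74 = 5330.1622
Population variance = 5330.1622 / 74 = 72.0292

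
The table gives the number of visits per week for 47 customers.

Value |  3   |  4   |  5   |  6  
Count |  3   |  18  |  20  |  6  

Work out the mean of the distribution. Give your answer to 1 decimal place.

4.6

Values: 3, 4, 5, 6
Σfx = 3×3 + 18×4 + 20×5 + 6×6 = 217
n = Σf = 47
Mean = 217 / 47 = 4.6170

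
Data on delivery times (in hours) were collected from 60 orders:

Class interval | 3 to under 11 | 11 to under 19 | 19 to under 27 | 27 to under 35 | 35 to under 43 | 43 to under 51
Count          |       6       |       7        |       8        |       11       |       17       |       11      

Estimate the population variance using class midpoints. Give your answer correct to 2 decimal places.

Midpoints: 7, 15, 23, 31, 39, 47
n = 60, Σfm = 1852, mean = 30.8667
Σfm² = 66828
Σf(m − x̄)² = Σfm² − (Σfm)²/n = 66828 − 1852²/60 = 9662.9333
Population variance = 9662.9333 / 60 = 161.0489

161.05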